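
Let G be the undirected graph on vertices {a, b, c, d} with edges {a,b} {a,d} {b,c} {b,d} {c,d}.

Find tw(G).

2

A width-2 tree decomposition is:
Bags: B1 = {b, c, d}  B2 = {a, b, d}
Tree: B1–B2
The largest bag has 3 vertices, giving width 2; this decomposition certifies tw(G) ≤ 2. On the other hand G contains the 3-clique {b, c, d}. A clique must lie in a single bag of any decomposition, so no decomposition can have width below 2. The upper and lower bounds meet at 2, so that is the treewidth.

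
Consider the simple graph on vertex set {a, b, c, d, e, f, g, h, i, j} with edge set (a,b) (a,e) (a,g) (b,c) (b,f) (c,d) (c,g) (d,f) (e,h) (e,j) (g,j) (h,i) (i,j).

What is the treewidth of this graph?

2

A width-2 tree decomposition is:
Bags: B1 = {h, i, j}  B2 = {e, h, j}  B3 = {e, g, j}  B4 = {a, e, g}  B5 = {a, c, g}  B6 = {a, b, c}  B7 = {b, c, d}  B8 = {b, d, f}
Tree: B1–B2, B2–B3, B3–B4, B4–B5, B5–B6, B6–B7, B7–B8
Each bag holds 3 vertices, so the decomposition has width 2, which upper-bounds the treewidth. Since i–h–e–j–i is a cycle in G, G is not acyclic. Forests are exactly the graphs of treewidth ≤ 1, so tw(G) ≥ 2. Combining the bounds, tw(G) = 2.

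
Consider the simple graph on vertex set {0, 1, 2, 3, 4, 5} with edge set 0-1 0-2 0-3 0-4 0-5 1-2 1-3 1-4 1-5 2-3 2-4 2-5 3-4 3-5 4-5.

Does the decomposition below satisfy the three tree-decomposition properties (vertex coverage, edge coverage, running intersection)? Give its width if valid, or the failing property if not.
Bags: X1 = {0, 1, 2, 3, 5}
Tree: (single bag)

A tree decomposition must satisfy three properties: every vertex lies in some bag; for every edge, both endpoints lie together in some bag; and for every vertex, the bags containing it form a connected subtree. Here vertex 4 appears in no bag, so the decomposition is invalid.

No — vertex 4 appears in no bag.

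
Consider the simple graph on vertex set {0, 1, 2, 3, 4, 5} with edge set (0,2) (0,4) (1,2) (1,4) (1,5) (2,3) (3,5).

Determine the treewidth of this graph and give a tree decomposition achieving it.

Treewidth 2.
One such decomposition:
Bags: B1 = {0, 1, 4}  B2 = {0, 1, 2}  B3 = {1, 2, 5}  B4 = {2, 3, 5}
Tree: B1–B2, B2–B3, B3–B4

The largest bag has 3 vertices, giving width 2; this decomposition certifies tw(G) ≤ 2. Since 4–0–2–1–4 is a cycle in G, G is not acyclic. Forests are exactly the graphs of treewidth ≤ 1, so tw(G) ≥ 2. The upper and lower bounds meet at 2, so that is the treewidth.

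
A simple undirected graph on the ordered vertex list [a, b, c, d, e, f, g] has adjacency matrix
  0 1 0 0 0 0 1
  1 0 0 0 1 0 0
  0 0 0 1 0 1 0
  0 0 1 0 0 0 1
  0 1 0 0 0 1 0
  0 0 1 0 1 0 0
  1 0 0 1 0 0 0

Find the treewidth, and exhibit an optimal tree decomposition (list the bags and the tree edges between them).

Each bag holds 3 vertices, so the decomposition has width 2, which upper-bounds the treewidth. The edges c–f–e–b–a–g–d–c form a cycle, so G is not a tree and its treewidth is at least 2. Therefore the treewidth is 2.

Treewidth 2.
One optimal decomposition is:
Bags: B1 = {c, e, f}  B2 = {b, c, e}  B3 = {a, b, c}  B4 = {a, c, g}  B5 = {c, d, g}
Tree: B1–B2, B2–B3, B3–B4, B4–B5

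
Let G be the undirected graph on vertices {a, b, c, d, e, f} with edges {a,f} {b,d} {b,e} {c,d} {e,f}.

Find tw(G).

1

A width-1 tree decomposition is:
Bags: B1 = {c, d}  B2 = {b, d}  B3 = {b, e}  B4 = {e, f}  B5 = {a, f}
Tree: B1–B2, B2–B3, B3–B4, B4–B5
Every bag has size at most 2, so the width is 2 − 1 = 1 and tw(G) ≤ 1. G has an edge, so its treewidth is at least 1. Hence tw(G) = 1 exactly.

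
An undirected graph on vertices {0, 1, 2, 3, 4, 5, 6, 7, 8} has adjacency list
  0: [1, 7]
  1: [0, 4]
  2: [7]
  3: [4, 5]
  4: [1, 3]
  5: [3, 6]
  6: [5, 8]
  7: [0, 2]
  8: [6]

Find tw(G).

A width-1 tree decomposition is:
Bags: B1 = {6, 8}  B2 = {5, 6}  B3 = {3, 5}  B4 = {3, 4}  B5 = {1, 4}  B6 = {0, 1}  B7 = {0, 7}  B8 = {2, 7}
Tree: B1–B2, B2–B3, B3–B4, B4–B5, B5–B6, B6–B7, B7–B8
Every bag has size at most 2, so the width is 2 − 1 = 1 and tw(G) ≤ 1. Since G has at least one edge (e.g. 8–6), it is not an edgeless graph, so tw(G) ≥ 1. Hence tw(G) = 1 exactly.

1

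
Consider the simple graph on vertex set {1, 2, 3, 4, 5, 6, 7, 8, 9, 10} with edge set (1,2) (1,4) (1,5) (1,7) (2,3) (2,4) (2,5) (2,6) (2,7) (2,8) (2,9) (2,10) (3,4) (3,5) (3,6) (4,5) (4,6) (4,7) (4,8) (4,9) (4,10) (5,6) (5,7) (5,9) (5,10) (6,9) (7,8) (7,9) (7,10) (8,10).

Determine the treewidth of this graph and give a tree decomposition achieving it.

The largest bag has 5 vertices, giving width 4; this decomposition certifies tw(G) ≤ 4. Conversely, {2, 4, 7, 8, 10} is a clique of size 5, and the vertices of any clique must share a bag in every tree decomposition; so some bag has ≥ 5 vertices and tw(G) ≥ 4. Combining the bounds, tw(G) = 4.

Treewidth 4.
Bags: B1 = {2, 4, 5, 6, 9}  B2 = {2, 4, 5, 7, 9}  B3 = {2, 4, 5, 7, 10}  B4 = {2, 4, 7, 8, 10}  B5 = {2, 3, 4, 5, 6}  B6 = {1, 2, 4, 5, 7}
Tree: B1–B2, B2–B3, B3–B4, B1–B5, B2–B6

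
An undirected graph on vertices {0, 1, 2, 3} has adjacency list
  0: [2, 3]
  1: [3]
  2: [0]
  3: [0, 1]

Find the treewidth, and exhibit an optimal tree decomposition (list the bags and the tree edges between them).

Treewidth 1.
Bags: B1 = {0, 3}  B2 = {0, 2}  B3 = {1, 3}
Tree: B1–B2, B1–B3

Every bag has size at most 2, so the width is 2 − 1 = 1 and tw(G) ≤ 1. Any graph with an edge has treewidth ≥ 1, and G has the edge 3–0. Combining the bounds, tw(G) = 1.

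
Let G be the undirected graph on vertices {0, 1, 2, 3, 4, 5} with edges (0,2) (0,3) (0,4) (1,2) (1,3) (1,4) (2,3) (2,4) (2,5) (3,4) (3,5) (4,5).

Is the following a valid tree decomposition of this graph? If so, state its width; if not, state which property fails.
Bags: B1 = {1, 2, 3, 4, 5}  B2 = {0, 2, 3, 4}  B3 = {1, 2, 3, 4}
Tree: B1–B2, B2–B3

A tree decomposition must satisfy three properties: every vertex lies in some bag; for every edge, both endpoints lie together in some bag; and for every vertex, the bags containing it form a connected subtree. Here bags containing vertex 1 are not connected in the tree, so the decomposition is invalid.

No — bags containing vertex 1 are not connected in the tree.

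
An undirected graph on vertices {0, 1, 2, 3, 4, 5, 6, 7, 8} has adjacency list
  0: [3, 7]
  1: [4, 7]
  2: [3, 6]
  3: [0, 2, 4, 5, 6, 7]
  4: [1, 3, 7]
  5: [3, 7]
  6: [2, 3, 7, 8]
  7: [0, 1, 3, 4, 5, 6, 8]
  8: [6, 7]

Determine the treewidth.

A width-2 tree decomposition is:
Bags: B1 = {3, 5, 7}  B2 = {3, 6, 7}  B3 = {3, 4, 7}  B4 = {1, 4, 7}  B5 = {0, 3, 7}  B6 = {6, 7, 8}  B7 = {2, 3, 6}
Tree: B1–B2, B1–B3, B3–B4, B3–B5, B2–B6, B2–B7
Each bag holds 3 vertices, so the decomposition has width 2, which upper-bounds the treewidth. For the lower bound, the 3 vertices {2, 3, 6} are pairwise adjacent, and any tree decomposition puts a clique entirely inside one bag — forcing width ≥ 2. Combining the bounds, tw(G) = 2.

2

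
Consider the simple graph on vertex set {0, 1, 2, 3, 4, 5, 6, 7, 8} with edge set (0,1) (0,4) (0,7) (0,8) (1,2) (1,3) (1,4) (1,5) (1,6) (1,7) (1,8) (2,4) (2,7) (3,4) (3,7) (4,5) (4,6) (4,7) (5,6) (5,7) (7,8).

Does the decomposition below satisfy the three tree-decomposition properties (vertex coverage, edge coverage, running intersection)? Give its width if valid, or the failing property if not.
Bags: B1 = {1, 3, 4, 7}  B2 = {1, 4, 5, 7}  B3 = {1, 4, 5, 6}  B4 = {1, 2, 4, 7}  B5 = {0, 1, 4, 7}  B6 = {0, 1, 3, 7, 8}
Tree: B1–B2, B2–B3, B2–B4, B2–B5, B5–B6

No — bags containing vertex 3 are not connected in the tree.

A tree decomposition must satisfy three properties: every vertex lies in some bag; for every edge, both endpoints lie together in some bag; and for every vertex, the bags containing it form a connected subtree. Here bags containing vertex 3 are not connected in the tree, so the decomposition is invalid.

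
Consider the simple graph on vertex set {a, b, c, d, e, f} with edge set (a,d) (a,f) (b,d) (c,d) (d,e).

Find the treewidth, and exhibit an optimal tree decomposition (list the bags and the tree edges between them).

Treewidth 1.
One optimal decomposition is:
Bags: B1 = {a, d}  B2 = {b, d}  B3 = {d, e}  B4 = {c, d}  B5 = {a, f}
Tree: B1–B2, B2–B3, B2–B4, B1–B5

Every bag has size at most 2, so the width is 2 − 1 = 1 and tw(G) ≤ 1. Since G has at least one edge (e.g. a–d), it is not an edgeless graph, so tw(G) ≥ 1. Hence tw(G) = 1 exactly.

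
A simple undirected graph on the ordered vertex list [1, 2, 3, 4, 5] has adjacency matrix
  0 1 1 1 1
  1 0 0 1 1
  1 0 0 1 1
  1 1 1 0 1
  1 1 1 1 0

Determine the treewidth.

A width-3 tree decomposition is:
Bags: B1 = {1, 2, 4, 5}  B2 = {1, 3, 4, 5}
Tree: B1–B2
Each bag holds 4 vertices, so the decomposition has width 3, which upper-bounds the treewidth. On the other hand G contains the 4-clique {1, 2, 4, 5}. A clique must lie in a single bag of any decomposition, so no decomposition can have width below 3. Combining the bounds, tw(G) = 3.

3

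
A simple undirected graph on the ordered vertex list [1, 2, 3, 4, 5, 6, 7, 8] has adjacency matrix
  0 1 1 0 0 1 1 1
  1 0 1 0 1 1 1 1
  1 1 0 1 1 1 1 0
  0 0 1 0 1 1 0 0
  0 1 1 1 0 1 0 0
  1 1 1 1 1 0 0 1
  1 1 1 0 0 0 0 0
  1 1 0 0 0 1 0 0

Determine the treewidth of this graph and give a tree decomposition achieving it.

The largest bag has 4 vertices, giving width 3; this decomposition certifies tw(G) ≤ 3. For the lower bound, the 4 vertices {1, 2, 6, 8} are pairwise adjacent, and any tree decomposition puts a clique entirely inside one bag — forcing width ≥ 3. Therefore the treewidth is 3.

Treewidth 3.
One optimal decomposition is:
Bags: B1 = {1, 2, 3, 6}  B2 = {1, 2, 6, 8}  B3 = {2, 3, 5, 6}  B4 = {1, 2, 3, 7}  B5 = {3, 4, 5, 6}
Tree: B1–B2, B1–B3, B1–B4, B3–B5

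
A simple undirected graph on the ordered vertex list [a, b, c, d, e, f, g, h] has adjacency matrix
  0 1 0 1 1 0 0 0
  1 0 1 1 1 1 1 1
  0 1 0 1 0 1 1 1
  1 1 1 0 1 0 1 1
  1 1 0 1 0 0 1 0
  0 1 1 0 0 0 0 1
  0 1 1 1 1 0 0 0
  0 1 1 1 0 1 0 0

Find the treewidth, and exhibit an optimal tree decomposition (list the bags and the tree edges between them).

Each bag holds 4 vertices, so the decomposition has width 3, which upper-bounds the treewidth. For the lower bound, the 4 vertices {b, d, e, g} are pairwise adjacent, and any tree decomposition puts a clique entirely inside one bag — forcing width ≥ 3. Hence tw(G) = 3 exactly.

Treewidth 3.
One such decomposition:
Bags: B1 = {b, c, d, g}  B2 = {b, d, e, g}  B3 = {b, c, d, h}  B4 = {b, c, f, h}  B5 = {a, b, d, e}
Tree: B1–B2, B1–B3, B3–B4, B2–B5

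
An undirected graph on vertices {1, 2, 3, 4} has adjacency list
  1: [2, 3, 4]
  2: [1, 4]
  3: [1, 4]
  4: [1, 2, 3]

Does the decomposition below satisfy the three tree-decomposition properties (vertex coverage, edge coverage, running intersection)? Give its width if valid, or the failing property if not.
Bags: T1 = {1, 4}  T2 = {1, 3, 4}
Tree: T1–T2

A tree decomposition must satisfy three properties: every vertex lies in some bag; for every edge, both endpoints lie together in some bag; and for every vertex, the bags containing it form a connected subtree. Here vertex 2 appears in no bag, so the decomposition is invalid.

No — vertex 2 appears in no bag.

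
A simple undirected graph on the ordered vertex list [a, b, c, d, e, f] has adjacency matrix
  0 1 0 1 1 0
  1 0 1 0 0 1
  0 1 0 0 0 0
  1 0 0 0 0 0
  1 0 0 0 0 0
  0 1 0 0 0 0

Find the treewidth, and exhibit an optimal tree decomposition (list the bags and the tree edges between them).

Treewidth 1.
Bags: B1 = {b, c}  B2 = {a, b}  B3 = {a, d}  B4 = {a, e}  B5 = {b, f}
Tree: B1–B2, B2–B3, B2–B4, B1–B5

Every bag has size at most 2, so the width is 2 − 1 = 1 and tw(G) ≤ 1. G has an edge, so its treewidth is at least 1. Combining the bounds, tw(G) = 1.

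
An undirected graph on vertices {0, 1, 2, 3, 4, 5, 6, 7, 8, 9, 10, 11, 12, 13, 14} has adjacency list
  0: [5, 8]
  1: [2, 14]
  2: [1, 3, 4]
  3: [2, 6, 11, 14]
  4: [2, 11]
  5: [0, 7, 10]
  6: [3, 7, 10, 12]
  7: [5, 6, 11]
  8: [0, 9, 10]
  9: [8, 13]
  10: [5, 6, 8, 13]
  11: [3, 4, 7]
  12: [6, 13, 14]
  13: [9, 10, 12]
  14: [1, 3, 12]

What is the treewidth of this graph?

3

A width-3 tree decomposition is:
Bags: B1 = {1, 2, 4, 14}  B2 = {2, 3, 4, 14}  B3 = {3, 4, 11, 14}  B4 = {3, 11, 12, 14}  B5 = {3, 6, 11, 12}  B6 = {6, 7, 11, 12}  B7 = {6, 7, 12, 13}  B8 = {6, 7, 10, 13}  B9 = {5, 7, 10, 13}  B10 = {5, 9, 10, 13}  B11 = {5, 8, 9, 10}  B12 = {0, 5, 8, 9}
Tree: B1–B2, B2–B3, B3–B4, B4–B5, B5–B6, B6–B7, B7–B8, B8–B9, B9–B10, B10–B11, B11–B12
Every bag has size at most 4, so the width is 4 − 1 = 3 and tw(G) ≤ 3. For the lower bound: the 4 vertex sets {1,2,4}, {14}, {3}, {6,7,11,12} are disjoint, each induces a connected subgraph, and every pair is joined by at least one edge of G. Contracting each set to a single vertex therefore yields K_{4} as a minor, and since treewidth is minor-monotone, tw(G) ≥ tw(K_{4}) = 3. Therefore the treewidth is 3.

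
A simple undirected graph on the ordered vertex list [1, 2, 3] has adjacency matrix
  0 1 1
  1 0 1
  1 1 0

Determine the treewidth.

2

A width-2 tree decomposition is:
Bags: B1 = {1, 2, 3}
Tree: (single bag)
With just one bag of size 3, the width is 3 − 1 = 2, so tw(G) ≤ 2. For the lower bound, the 3 vertices {1, 2, 3} are pairwise adjacent, and any tree decomposition puts a clique entirely inside one bag — forcing width ≥ 2. Combining the bounds, tw(G) = 2.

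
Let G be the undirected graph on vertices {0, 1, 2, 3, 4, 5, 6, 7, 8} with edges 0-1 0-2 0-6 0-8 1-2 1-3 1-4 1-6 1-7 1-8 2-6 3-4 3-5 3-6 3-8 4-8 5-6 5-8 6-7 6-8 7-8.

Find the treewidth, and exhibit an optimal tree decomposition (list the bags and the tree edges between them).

Treewidth 3.
Bags: B1 = {3, 5, 6, 8}  B2 = {1, 3, 6, 8}  B3 = {0, 1, 6, 8}  B4 = {0, 1, 2, 6}  B5 = {1, 6, 7, 8}  B6 = {1, 3, 4, 8}
Tree: B1–B2, B2–B3, B3–B4, B2–B5, B2–B6

Each bag holds 4 vertices, so the decomposition has width 3, which upper-bounds the treewidth. Conversely, {1, 3, 4, 8} is a clique of size 4, and the vertices of any clique must share a bag in every tree decomposition; so some bag has ≥ 4 vertices and tw(G) ≥ 3. Therefore the treewidth is 3.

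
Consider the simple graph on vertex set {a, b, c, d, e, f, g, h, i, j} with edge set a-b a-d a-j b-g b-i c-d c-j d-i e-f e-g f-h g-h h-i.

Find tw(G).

A width-2 tree decomposition is:
Bags: B1 = {c, d, j}  B2 = {a, d, j}  B3 = {a, d, i}  B4 = {a, b, i}  B5 = {b, h, i}  B6 = {b, g, h}  B7 = {f, g, h}  B8 = {e, f, g}
Tree: B1–B2, B2–B3, B3–B4, B4–B5, B5–B6, B6–B7, B7–B8
Each bag holds 3 vertices, so the decomposition has width 2, which upper-bounds the treewidth. The edges c–j–a–d–c form a cycle, so G is not a tree and its treewidth is at least 2. The upper and lower bounds meet at 2, so that is the treewidth.

2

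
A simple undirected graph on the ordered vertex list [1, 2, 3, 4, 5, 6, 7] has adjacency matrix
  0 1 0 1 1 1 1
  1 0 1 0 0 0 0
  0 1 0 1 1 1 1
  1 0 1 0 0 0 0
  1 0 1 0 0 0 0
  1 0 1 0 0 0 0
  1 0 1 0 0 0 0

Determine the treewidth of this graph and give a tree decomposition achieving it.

Every bag has size at most 3, so the width is 3 − 1 = 2 and tw(G) ≤ 2. For the lower bound, G contains the cycle 3–5–1–7–3, so G is not a forest; only forests have treewidth ≤ 1, hence tw(G) ≥ 2. Hence tw(G) = 2 exactly.

Treewidth 2.
Bags: B1 = {1, 3, 5}  B2 = {1, 3, 7}  B3 = {1, 2, 3}  B4 = {1, 3, 6}  B5 = {1, 3, 4}
Tree: B1–B2, B2–B3, B3–B4, B4–B5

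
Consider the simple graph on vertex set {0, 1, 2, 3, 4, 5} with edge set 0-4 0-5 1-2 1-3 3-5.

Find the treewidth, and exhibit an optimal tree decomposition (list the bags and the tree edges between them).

The largest bag has 2 vertices, giving width 1; this decomposition certifies tw(G) ≤ 1. Any graph with an edge has treewidth ≥ 1, and G has the edge 2–1. Combining the bounds, tw(G) = 1.

Treewidth 1.
One such decomposition:
Bags: B1 = {1, 2}  B2 = {1, 3}  B3 = {3, 5}  B4 = {0, 5}  B5 = {0, 4}
Tree: B1–B2, B2–B3, B3–B4, B4–B5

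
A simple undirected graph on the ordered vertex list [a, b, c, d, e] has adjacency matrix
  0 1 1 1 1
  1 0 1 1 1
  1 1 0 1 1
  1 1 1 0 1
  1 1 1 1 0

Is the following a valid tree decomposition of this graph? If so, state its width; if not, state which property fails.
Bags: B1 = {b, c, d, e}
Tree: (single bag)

No — vertex a appears in no bag.

A tree decomposition must satisfy three properties: every vertex lies in some bag; for every edge, both endpoints lie together in some bag; and for every vertex, the bags containing it form a connected subtree. Here vertex a appears in no bag, so the decomposition is invalid.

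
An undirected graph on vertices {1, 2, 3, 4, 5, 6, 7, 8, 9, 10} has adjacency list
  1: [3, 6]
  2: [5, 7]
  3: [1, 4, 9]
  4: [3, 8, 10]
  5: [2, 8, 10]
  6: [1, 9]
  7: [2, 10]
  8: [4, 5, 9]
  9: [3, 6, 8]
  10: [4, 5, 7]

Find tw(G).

2

A width-2 tree decomposition is:
Bags: B1 = {2, 5, 7}  B2 = {5, 7, 10}  B3 = {5, 8, 10}  B4 = {4, 8, 10}  B5 = {4, 8, 9}  B6 = {3, 4, 9}  B7 = {3, 6, 9}  B8 = {1, 3, 6}
Tree: B1–B2, B2–B3, B3–B4, B4–B5, B5–B6, B6–B7, B7–B8
Each bag holds 3 vertices, so the decomposition has width 2, which upper-bounds the treewidth. The edges 2–7–10–5–2 form a cycle, so G is not a tree and its treewidth is at least 2. Combining the bounds, tw(G) = 2.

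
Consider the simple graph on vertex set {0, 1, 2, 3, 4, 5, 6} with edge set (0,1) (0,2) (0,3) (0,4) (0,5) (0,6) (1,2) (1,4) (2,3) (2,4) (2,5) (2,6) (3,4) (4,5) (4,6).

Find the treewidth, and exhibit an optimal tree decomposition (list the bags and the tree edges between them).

Each bag holds 4 vertices, so the decomposition has width 3, which upper-bounds the treewidth. On the other hand G contains the 4-clique {0, 1, 2, 4}. A clique must lie in a single bag of any decomposition, so no decomposition can have width below 3. Combining the bounds, tw(G) = 3.

Treewidth 3.
Bags: B1 = {0, 2, 4, 6}  B2 = {0, 2, 3, 4}  B3 = {0, 2, 4, 5}  B4 = {0, 1, 2, 4}
Tree: B1–B2, B2–B3, B3–B4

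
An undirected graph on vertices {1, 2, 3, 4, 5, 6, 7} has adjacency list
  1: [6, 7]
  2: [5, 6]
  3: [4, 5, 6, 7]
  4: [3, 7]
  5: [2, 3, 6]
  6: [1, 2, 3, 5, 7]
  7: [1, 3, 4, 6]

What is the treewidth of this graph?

2

A width-2 tree decomposition is:
Bags: B1 = {3, 5, 6}  B2 = {3, 6, 7}  B3 = {2, 5, 6}  B4 = {3, 4, 7}  B5 = {1, 6, 7}
Tree: B1–B2, B1–B3, B2–B4, B2–B5
The largest bag has 3 vertices, giving width 2; this decomposition certifies tw(G) ≤ 2. For the lower bound, the 3 vertices {3, 4, 7} are pairwise adjacent, and any tree decomposition puts a clique entirely inside one bag — forcing width ≥ 2. Hence tw(G) = 2 exactly.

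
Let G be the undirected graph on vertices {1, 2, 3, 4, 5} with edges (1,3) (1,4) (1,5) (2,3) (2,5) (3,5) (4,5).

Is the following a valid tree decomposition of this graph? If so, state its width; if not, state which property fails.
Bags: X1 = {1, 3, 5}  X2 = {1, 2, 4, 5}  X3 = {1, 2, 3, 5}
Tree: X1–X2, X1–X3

No — bags containing vertex 2 are not connected in the tree.

A tree decomposition must satisfy three properties: every vertex lies in some bag; for every edge, both endpoints lie together in some bag; and for every vertex, the bags containing it form a connected subtree. Here bags containing vertex 2 are not connected in the tree, so the decomposition is invalid.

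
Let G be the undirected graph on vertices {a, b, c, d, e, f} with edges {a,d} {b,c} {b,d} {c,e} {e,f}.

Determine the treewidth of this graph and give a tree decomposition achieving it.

The largest bag has 2 vertices, giving width 1; this decomposition certifies tw(G) ≤ 1. Since G has at least one edge (e.g. b–c), it is not an edgeless graph, so tw(G) ≥ 1. The upper and lower bounds meet at 1, so that is the treewidth.

Treewidth 1.
One such decomposition:
Bags: B1 = {b, c}  B2 = {b, d}  B3 = {c, e}  B4 = {a, d}  B5 = {e, f}
Tree: B1–B2, B1–B3, B2–B4, B3–B5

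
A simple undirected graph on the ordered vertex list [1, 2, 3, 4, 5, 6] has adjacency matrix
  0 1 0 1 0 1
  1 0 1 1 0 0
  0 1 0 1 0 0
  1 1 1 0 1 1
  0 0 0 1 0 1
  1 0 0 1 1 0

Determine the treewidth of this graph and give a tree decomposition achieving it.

Treewidth 2.
Bags: B1 = {1, 2, 4}  B2 = {1, 4, 6}  B3 = {2, 3, 4}  B4 = {4, 5, 6}
Tree: B1–B2, B1–B3, B2–B4

The largest bag has 3 vertices, giving width 2; this decomposition certifies tw(G) ≤ 2. For the lower bound, the 3 vertices {1, 2, 4} are pairwise adjacent, and any tree decomposition puts a clique entirely inside one bag — forcing width ≥ 2. Combining the bounds, tw(G) = 2.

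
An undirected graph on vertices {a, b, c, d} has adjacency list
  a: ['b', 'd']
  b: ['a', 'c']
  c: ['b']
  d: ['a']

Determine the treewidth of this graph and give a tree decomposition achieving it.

The largest bag has 2 vertices, giving width 1; this decomposition certifies tw(G) ≤ 1. Since G has at least one edge (e.g. c–b), it is not an edgeless graph, so tw(G) ≥ 1. Therefore the treewidth is 1.

Treewidth 1.
Bags: B1 = {b, c}  B2 = {a, b}  B3 = {a, d}
Tree: B1–B2, B2–B3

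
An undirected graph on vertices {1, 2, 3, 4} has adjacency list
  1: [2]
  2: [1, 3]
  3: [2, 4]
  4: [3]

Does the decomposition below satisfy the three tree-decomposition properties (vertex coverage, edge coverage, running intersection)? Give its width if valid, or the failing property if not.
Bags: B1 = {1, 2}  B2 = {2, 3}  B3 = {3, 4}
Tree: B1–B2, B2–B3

Checking the three conditions: (i) the bags cover all of {1, 2, 3, 4}; (ii) for each edge, some bag contains both endpoints; (iii) the bags containing any fixed vertex form a subtree. All hold, so the decomposition is valid with width 2 − 1 = 1.

Yes; width 1.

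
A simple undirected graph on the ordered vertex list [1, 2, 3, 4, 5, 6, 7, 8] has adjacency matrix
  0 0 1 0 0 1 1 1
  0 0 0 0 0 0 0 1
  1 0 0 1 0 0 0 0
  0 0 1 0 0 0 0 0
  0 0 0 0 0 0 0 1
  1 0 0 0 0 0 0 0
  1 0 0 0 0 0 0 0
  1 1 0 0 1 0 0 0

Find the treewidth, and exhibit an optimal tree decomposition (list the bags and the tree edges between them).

The largest bag has 2 vertices, giving width 1; this decomposition certifies tw(G) ≤ 1. Any graph with an edge has treewidth ≥ 1, and G has the edge 8–1. Combining the bounds, tw(G) = 1.

Treewidth 1.
Bags: B1 = {1, 8}  B2 = {1, 6}  B3 = {5, 8}  B4 = {1, 3}  B5 = {1, 7}  B6 = {3, 4}  B7 = {2, 8}
Tree: B1–B2, B1–B3, B2–B4, B4–B5, B4–B6, B3–B7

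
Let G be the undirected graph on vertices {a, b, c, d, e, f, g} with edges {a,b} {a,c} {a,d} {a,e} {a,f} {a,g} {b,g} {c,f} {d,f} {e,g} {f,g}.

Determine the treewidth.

A width-2 tree decomposition is:
Bags: B1 = {a, f, g}  B2 = {a, c, f}  B3 = {a, e, g}  B4 = {a, b, g}  B5 = {a, d, f}
Tree: B1–B2, B1–B3, B3–B4, B1–B5
The largest bag has 3 vertices, giving width 2; this decomposition certifies tw(G) ≤ 2. On the other hand G contains the 3-clique {a, e, g}. A clique must lie in a single bag of any decomposition, so no decomposition can have width below 2. The upper and lower bounds meet at 2, so that is the treewidth.

2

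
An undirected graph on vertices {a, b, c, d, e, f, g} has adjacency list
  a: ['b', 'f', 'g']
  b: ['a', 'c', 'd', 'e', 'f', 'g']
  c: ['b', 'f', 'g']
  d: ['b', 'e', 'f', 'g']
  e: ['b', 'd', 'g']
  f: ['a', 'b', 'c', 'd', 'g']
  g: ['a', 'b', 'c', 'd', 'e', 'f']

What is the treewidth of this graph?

3

A width-3 tree decomposition is:
Bags: B1 = {b, d, f, g}  B2 = {a, b, f, g}  B3 = {b, c, f, g}  B4 = {b, d, e, g}
Tree: B1–B2, B2–B3, B1–B4
The largest bag has 4 vertices, giving width 3; this decomposition certifies tw(G) ≤ 3. For the lower bound, the 4 vertices {b, d, e, g} are pairwise adjacent, and any tree decomposition puts a clique entirely inside one bag — forcing width ≥ 3. The upper and lower bounds meet at 3, so that is the treewidth.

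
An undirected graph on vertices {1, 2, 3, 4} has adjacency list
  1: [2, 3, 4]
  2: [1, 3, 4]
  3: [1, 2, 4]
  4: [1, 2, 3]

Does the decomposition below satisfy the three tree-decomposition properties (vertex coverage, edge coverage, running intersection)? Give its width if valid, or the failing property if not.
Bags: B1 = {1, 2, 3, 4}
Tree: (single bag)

Every vertex of G appears in some bag (union = {1, 2, 3, 4}); every edge is covered by a bag; and for each vertex v the set of bags containing v is connected in the bag tree. The decomposition is therefore valid. The largest bag has 4 vertices, so the width is 3.

Yes; width 3.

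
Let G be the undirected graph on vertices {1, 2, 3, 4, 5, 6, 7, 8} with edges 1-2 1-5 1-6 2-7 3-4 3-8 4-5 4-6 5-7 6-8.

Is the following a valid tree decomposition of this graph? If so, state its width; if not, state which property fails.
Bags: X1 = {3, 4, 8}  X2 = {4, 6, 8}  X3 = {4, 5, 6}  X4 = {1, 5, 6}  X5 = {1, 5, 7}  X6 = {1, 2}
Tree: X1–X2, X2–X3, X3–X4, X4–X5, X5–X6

A tree decomposition must satisfy three properties: every vertex lies in some bag; for every edge, both endpoints lie together in some bag; and for every vertex, the bags containing it form a connected subtree. Here edge (7,2) lies in no bag, so the decomposition is invalid.

No — edge (7,2) lies in no bag.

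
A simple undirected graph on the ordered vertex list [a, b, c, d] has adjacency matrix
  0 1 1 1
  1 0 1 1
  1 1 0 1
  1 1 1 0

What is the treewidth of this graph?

3

A width-3 tree decomposition is:
Bags: B1 = {a, b, c, d}
Tree: (single bag)
With just one bag of size 4, the width is 4 − 1 = 3, so tw(G) ≤ 3. For the lower bound, the 4 vertices {a, b, c, d} are pairwise adjacent, and any tree decomposition puts a clique entirely inside one bag — forcing width ≥ 3. Therefore the treewidth is 3.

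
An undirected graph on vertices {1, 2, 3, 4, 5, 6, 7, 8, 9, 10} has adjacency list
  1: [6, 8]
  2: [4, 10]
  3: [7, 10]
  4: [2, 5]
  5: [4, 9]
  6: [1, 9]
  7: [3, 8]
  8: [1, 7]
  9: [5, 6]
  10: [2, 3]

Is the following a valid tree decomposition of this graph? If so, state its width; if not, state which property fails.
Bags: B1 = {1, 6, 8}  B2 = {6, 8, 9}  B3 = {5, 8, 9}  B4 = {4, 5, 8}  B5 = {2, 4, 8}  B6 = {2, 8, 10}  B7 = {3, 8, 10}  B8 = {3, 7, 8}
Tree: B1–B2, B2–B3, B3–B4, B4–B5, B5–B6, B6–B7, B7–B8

Vertex coverage: the bags together contain {1, 2, 3, 4, 5, 6, 7, 8, 9, 10}, the full vertex set. Edge coverage: each edge of G has both endpoints in at least one bag. Running intersection: for every vertex, the bags containing it form a connected subtree. All three properties hold, so this is a valid tree decomposition of width max|bag| − 1 = 2, and hence tw(G) ≤ 2.

Yes; width 2.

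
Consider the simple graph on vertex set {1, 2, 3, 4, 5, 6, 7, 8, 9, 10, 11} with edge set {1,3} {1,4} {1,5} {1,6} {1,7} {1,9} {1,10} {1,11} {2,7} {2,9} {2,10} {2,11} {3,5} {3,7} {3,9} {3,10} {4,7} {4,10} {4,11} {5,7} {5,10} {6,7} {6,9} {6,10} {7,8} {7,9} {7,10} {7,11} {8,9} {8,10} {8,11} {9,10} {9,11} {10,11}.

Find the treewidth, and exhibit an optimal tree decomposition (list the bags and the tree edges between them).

Treewidth 4.
One optimal decomposition is:
Bags: B1 = {7, 8, 9, 10, 11}  B2 = {1, 7, 9, 10, 11}  B3 = {1, 3, 7, 9, 10}  B4 = {2, 7, 9, 10, 11}  B5 = {1, 3, 5, 7, 10}  B6 = {1, 6, 7, 9, 10}  B7 = {1, 4, 7, 10, 11}
Tree: B1–B2, B2–B3, B1–B4, B3–B5, B2–B6, B2–B7

Every bag has size at most 5, so the width is 5 − 1 = 4 and tw(G) ≤ 4. Conversely, {7, 8, 9, 10, 11} is a clique of size 5, and the vertices of any clique must share a bag in every tree decomposition; so some bag has ≥ 5 vertices and tw(G) ≥ 4. Hence tw(G) = 4 exactly.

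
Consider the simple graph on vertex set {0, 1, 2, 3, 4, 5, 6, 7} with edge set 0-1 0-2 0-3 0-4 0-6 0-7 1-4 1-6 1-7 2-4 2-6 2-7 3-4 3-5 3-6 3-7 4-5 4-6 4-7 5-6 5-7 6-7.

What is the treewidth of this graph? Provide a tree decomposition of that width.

Every bag has size at most 5, so the width is 5 − 1 = 4 and tw(G) ≤ 4. Conversely, {0, 1, 4, 6, 7} is a clique of size 5, and the vertices of any clique must share a bag in every tree decomposition; so some bag has ≥ 5 vertices and tw(G) ≥ 4. Combining the bounds, tw(G) = 4.

Treewidth 4.
One optimal decomposition is:
Bags: B1 = {0, 1, 4, 6, 7}  B2 = {0, 2, 4, 6, 7}  B3 = {0, 3, 4, 6, 7}  B4 = {3, 4, 5, 6, 7}
Tree: B1–B2, B1–B3, B3–B4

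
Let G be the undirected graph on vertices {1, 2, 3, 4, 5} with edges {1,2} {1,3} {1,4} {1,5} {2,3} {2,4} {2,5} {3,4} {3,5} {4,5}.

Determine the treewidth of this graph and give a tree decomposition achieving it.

Treewidth 4.
One such decomposition:
Bags: B1 = {1, 2, 3, 4, 5}
Tree: (single bag)

With just one bag of size 5, the width is 5 − 1 = 4, so tw(G) ≤ 4. On the other hand G contains the 5-clique {1, 2, 3, 4, 5}. A clique must lie in a single bag of any decomposition, so no decomposition can have width below 4. Hence tw(G) = 4 exactly.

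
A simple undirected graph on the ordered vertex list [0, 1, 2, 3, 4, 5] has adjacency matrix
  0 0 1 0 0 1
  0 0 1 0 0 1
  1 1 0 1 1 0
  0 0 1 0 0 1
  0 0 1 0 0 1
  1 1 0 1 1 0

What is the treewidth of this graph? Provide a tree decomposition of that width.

Treewidth 2.
One optimal decomposition is:
Bags: B1 = {2, 4, 5}  B2 = {0, 2, 5}  B3 = {2, 3, 5}  B4 = {1, 2, 5}
Tree: B1–B2, B2–B3, B3–B4

Each bag holds 3 vertices, so the decomposition has width 2, which upper-bounds the treewidth. Since 4–2–0–5–4 is a cycle in G, G is not acyclic. Forests are exactly the graphs of treewidth ≤ 1, so tw(G) ≥ 2. Combining the bounds, tw(G) = 2.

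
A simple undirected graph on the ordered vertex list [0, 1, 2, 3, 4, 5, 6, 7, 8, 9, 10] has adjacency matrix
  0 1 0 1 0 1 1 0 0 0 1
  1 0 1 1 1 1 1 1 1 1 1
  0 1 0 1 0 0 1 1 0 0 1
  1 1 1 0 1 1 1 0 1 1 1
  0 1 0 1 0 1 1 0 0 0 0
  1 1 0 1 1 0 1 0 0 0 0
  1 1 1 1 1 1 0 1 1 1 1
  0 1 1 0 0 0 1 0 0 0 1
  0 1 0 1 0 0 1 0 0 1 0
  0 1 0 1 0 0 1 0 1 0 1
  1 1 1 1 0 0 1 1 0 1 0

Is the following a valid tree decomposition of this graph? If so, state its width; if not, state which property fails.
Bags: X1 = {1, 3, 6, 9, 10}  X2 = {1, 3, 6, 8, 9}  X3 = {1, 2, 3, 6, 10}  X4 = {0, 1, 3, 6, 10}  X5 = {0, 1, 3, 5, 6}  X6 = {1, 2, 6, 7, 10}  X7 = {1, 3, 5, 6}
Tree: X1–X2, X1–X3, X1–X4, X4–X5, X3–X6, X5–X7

A tree decomposition must satisfy three properties: every vertex lies in some bag; for every edge, both endpoints lie together in some bag; and for every vertex, the bags containing it form a connected subtree. Here vertex 4 appears in no bag, so the decomposition is invalid.

No — vertex 4 appears in no bag.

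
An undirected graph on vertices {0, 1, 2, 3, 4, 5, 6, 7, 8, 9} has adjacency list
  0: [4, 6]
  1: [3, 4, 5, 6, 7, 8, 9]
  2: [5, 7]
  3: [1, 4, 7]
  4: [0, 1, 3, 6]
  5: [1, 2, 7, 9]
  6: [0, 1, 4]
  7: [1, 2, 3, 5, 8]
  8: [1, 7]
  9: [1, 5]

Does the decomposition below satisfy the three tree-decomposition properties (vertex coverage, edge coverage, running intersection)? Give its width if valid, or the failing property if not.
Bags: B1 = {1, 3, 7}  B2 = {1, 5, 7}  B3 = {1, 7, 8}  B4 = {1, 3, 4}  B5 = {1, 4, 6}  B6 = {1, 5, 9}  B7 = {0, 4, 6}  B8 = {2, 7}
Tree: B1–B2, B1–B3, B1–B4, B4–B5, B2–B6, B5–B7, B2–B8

No — edge (5,2) lies in no bag.

A tree decomposition must satisfy three properties: every vertex lies in some bag; for every edge, both endpoints lie together in some bag; and for every vertex, the bags containing it form a connected subtree. Here edge (5,2) lies in no bag, so the decomposition is invalid.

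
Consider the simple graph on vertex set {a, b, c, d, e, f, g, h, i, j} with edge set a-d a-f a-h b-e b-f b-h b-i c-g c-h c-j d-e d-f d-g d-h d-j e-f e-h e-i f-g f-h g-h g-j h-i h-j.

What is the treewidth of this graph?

A width-3 tree decomposition is:
Bags: B1 = {d, e, f, h}  B2 = {d, f, g, h}  B3 = {d, g, h, j}  B4 = {c, g, h, j}  B5 = {b, e, f, h}  B6 = {b, e, h, i}  B7 = {a, d, f, h}
Tree: B1–B2, B2–B3, B3–B4, B1–B5, B5–B6, B1–B7
Every bag has size at most 4, so the width is 4 − 1 = 3 and tw(G) ≤ 3. On the other hand G contains the 4-clique {d, g, h, j}. A clique must lie in a single bag of any decomposition, so no decomposition can have width below 3. Therefore the treewidth is 3.

3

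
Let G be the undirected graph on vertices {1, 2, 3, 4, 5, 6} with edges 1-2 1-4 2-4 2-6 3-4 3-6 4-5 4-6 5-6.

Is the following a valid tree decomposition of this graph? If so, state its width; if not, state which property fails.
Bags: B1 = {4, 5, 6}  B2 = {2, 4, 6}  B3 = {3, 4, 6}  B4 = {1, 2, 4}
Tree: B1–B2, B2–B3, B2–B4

Yes; width 2.

Vertex coverage: the bags together contain {1, 2, 3, 4, 5, 6}, the full vertex set. Edge coverage: each edge of G has both endpoints in at least one bag. Running intersection: for every vertex, the bags containing it form a connected subtree. All three properties hold, so this is a valid tree decomposition of width max|bag| − 1 = 2, and hence tw(G) ≤ 2.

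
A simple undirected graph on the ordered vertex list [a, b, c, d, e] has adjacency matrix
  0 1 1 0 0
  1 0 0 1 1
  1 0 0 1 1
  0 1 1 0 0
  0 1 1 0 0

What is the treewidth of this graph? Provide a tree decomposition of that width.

Every bag has size at most 3, so the width is 3 − 1 = 2 and tw(G) ≤ 2. Since d–c–e–b–d is a cycle in G, G is not acyclic. Forests are exactly the graphs of treewidth ≤ 1, so tw(G) ≥ 2. The upper and lower bounds meet at 2, so that is the treewidth.

Treewidth 2.
One such decomposition:
Bags: B1 = {b, c, d}  B2 = {b, c, e}  B3 = {a, b, c}
Tree: B1–B2, B2–B3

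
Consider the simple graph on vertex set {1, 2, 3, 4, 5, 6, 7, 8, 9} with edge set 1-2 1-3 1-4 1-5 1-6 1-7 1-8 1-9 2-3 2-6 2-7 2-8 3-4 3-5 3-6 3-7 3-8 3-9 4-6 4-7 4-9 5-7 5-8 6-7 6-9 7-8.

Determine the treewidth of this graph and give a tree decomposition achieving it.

Each bag holds 5 vertices, so the decomposition has width 4, which upper-bounds the treewidth. For the lower bound, the 5 vertices {1, 3, 4, 6, 9} are pairwise adjacent, and any tree decomposition puts a clique entirely inside one bag — forcing width ≥ 4. Hence tw(G) = 4 exactly.

Treewidth 4.
Bags: B1 = {1, 2, 3, 6, 7}  B2 = {1, 3, 4, 6, 7}  B3 = {1, 3, 4, 6, 9}  B4 = {1, 2, 3, 7, 8}  B5 = {1, 3, 5, 7, 8}
Tree: B1–B2, B2–B3, B1–B4, B4–B5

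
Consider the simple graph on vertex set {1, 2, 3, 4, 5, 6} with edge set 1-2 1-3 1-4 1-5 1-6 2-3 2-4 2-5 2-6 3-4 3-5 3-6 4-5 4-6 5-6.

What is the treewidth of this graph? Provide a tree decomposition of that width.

Treewidth 5.
One optimal decomposition is:
Bags: B1 = {1, 2, 3, 4, 5, 6}
Tree: (single bag)

A single bag containing all 6 vertices is trivially a valid decomposition of width 5. For the lower bound, the 6 vertices {1, 2, 3, 4, 5, 6} are pairwise adjacent, and any tree decomposition puts a clique entirely inside one bag — forcing width ≥ 5. Combining the bounds, tw(G) = 5.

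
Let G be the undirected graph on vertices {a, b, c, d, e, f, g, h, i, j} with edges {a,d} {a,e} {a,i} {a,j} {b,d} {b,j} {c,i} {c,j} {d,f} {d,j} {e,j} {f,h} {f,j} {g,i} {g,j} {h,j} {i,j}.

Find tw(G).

2

A width-2 tree decomposition is:
Bags: B1 = {c, i, j}  B2 = {a, i, j}  B3 = {a, d, j}  B4 = {d, f, j}  B5 = {f, h, j}  B6 = {b, d, j}  B7 = {a, e, j}  B8 = {g, i, j}
Tree: B1–B2, B2–B3, B3–B4, B4–B5, B3–B6, B3–B7, B1–B8
Every bag has size at most 3, so the width is 3 − 1 = 2 and tw(G) ≤ 2. Conversely, {d, f, j} is a clique of size 3, and the vertices of any clique must share a bag in every tree decomposition; so some bag has ≥ 3 vertices and tw(G) ≥ 2. Therefore the treewidth is 2.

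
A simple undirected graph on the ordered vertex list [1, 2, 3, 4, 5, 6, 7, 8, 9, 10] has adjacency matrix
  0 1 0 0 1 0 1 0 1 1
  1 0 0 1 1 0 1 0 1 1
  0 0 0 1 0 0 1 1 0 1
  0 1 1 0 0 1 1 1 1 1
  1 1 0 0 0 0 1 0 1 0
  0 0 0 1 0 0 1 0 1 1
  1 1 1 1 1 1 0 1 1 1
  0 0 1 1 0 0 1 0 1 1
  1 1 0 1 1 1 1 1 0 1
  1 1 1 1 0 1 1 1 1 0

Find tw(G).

A width-4 tree decomposition is:
Bags: B1 = {2, 4, 7, 9, 10}  B2 = {1, 2, 7, 9, 10}  B3 = {4, 7, 8, 9, 10}  B4 = {1, 2, 5, 7, 9}  B5 = {4, 6, 7, 9, 10}  B6 = {3, 4, 7, 8, 10}
Tree: B1–B2, B1–B3, B2–B4, B1–B5, B3–B6
Every bag has size at most 5, so the width is 5 − 1 = 4 and tw(G) ≤ 4. On the other hand G contains the 5-clique {1, 2, 7, 9, 10}. A clique must lie in a single bag of any decomposition, so no decomposition can have width below 4. The upper and lower bounds meet at 4, so that is the treewidth.

4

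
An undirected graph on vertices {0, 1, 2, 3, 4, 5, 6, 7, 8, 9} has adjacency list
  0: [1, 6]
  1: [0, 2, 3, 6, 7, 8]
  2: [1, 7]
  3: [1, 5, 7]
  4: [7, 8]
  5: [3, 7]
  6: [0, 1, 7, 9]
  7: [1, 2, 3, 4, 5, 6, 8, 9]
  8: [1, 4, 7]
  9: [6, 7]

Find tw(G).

2

A width-2 tree decomposition is:
Bags: B1 = {1, 3, 7}  B2 = {1, 7, 8}  B3 = {1, 2, 7}  B4 = {4, 7, 8}  B5 = {3, 5, 7}  B6 = {1, 6, 7}  B7 = {0, 1, 6}  B8 = {6, 7, 9}
Tree: B1–B2, B1–B3, B2–B4, B1–B5, B3–B6, B6–B7, B6–B8
Each bag holds 3 vertices, so the decomposition has width 2, which upper-bounds the treewidth. For the lower bound, the 3 vertices {0, 1, 6} are pairwise adjacent, and any tree decomposition puts a clique entirely inside one bag — forcing width ≥ 2. The upper and lower bounds meet at 2, so that is the treewidth.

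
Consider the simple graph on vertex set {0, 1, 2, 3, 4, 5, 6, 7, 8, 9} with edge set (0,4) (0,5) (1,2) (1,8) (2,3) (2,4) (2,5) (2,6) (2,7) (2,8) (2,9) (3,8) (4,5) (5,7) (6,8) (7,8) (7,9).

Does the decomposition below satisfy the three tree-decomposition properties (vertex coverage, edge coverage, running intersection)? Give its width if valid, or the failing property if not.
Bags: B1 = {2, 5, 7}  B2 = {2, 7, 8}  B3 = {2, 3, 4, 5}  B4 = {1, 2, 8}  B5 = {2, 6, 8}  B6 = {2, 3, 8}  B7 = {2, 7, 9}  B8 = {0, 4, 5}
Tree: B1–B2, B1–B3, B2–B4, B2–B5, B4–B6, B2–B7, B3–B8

No — bags containing vertex 3 are not connected in the tree.

A tree decomposition must satisfy three properties: every vertex lies in some bag; for every edge, both endpoints lie together in some bag; and for every vertex, the bags containing it form a connected subtree. Here bags containing vertex 3 are not connected in the tree, so the decomposition is invalid.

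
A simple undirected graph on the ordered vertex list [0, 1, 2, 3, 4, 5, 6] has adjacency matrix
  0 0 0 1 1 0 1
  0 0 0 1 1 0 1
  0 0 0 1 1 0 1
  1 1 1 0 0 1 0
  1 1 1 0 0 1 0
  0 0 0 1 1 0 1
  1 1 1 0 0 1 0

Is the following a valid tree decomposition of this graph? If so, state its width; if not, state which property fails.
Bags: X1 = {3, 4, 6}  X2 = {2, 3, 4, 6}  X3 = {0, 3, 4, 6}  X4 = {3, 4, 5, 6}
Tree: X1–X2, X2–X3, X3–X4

No — vertex 1 appears in no bag.

A tree decomposition must satisfy three properties: every vertex lies in some bag; for every edge, both endpoints lie together in some bag; and for every vertex, the bags containing it form a connected subtree. Here vertex 1 appears in no bag, so the decomposition is invalid.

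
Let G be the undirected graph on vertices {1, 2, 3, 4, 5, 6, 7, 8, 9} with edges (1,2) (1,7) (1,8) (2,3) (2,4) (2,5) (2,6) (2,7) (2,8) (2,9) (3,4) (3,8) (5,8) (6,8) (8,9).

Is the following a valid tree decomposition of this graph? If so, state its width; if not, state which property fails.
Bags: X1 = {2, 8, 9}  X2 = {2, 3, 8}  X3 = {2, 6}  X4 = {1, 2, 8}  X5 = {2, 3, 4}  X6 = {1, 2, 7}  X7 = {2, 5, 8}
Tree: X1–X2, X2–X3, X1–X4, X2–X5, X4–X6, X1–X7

No — edge (8,6) lies in no bag.

A tree decomposition must satisfy three properties: every vertex lies in some bag; for every edge, both endpoints lie together in some bag; and for every vertex, the bags containing it form a connected subtree. Here edge (8,6) lies in no bag, so the decomposition is invalid.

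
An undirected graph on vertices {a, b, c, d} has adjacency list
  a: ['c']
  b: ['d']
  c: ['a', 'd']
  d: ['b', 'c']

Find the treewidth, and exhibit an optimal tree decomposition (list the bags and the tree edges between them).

Each bag holds 2 vertices, so the decomposition has width 1, which upper-bounds the treewidth. Since G has at least one edge (e.g. a–c), it is not an edgeless graph, so tw(G) ≥ 1. Therefore the treewidth is 1.

Treewidth 1.
One such decomposition:
Bags: B1 = {a, c}  B2 = {c, d}  B3 = {b, d}
Tree: B1–B2, B2–B3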